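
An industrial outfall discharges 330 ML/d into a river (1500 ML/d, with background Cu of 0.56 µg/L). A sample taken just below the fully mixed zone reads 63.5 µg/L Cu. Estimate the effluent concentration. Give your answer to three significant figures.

Mass balance: 1500·0.5600 + 330.0·Cₑ = 1830·63.50
→ Cₑ = (1830·63.50 − 1500·0.5600) / 330.0 = 349.6 µg/L.

350 µg/L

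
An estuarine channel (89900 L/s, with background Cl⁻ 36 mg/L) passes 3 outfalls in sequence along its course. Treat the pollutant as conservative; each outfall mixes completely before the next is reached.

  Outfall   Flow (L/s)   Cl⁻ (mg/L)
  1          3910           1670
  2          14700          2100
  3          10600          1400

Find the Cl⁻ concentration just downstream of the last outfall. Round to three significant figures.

Outfall 1: combined Q = 93810 L/s; C = (89900·36.00 + 3910·1670)/93810 = 104.1 mg/L.
Outfall 2: combined Q = 108500 L/s; C = (93810·104.1 + 14700·2100)/108500 = 374.5 mg/L.
Outfall 3: combined Q = 119100 L/s; C = (108500·374.5 + 10600·1400)/119100 = 465.8 mg/L.

466 mg/L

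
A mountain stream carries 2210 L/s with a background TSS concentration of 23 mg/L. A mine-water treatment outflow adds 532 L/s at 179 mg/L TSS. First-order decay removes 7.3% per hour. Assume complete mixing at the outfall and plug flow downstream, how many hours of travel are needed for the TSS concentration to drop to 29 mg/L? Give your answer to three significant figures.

Mixed concentration C = ΣQC/ΣQ = (2210·23.00 + 532.0·179.0) / 2742 = 146100/2742 = 53.27 mg/L.
7.3%/h lost → k = −ln(1 − 0.073) = 0.07580 h⁻¹.
53.27·exp(−k·t) = 29 → t = ln(53.27/29)/k = 28880 s = 8.021 h.

8.02 h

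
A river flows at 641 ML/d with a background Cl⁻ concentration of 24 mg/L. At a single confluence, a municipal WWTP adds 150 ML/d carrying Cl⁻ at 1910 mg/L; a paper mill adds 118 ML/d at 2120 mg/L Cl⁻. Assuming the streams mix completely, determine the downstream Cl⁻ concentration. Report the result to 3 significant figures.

Flow-weighted average: C = (641.0·24.00 + 150.0·1910 + 118.0·2120) / 909.0 = 552000/909.0 = 607.3 mg/L.

607 mg/L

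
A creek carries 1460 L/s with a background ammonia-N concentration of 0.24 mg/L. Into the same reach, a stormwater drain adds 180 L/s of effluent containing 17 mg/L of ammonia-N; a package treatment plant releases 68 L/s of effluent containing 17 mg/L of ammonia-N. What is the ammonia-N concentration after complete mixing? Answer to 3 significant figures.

2.67 mg/L

Flow-weighted average: C = (1460·0.2400 + 180.0·17.00 + 68.00·17.00) / 1708 = 4566/1708 = 2.674 mg/L.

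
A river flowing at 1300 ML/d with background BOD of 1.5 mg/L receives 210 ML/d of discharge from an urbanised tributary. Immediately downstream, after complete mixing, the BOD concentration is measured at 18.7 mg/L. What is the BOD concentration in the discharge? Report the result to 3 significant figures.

Mass balance: 1300·1.500 + 210.0·Cₑ = 1510·18.70
→ Cₑ = (1510·18.70 − 1300·1.500) / 210.0 = 125.2 mg/L.

125 mg/L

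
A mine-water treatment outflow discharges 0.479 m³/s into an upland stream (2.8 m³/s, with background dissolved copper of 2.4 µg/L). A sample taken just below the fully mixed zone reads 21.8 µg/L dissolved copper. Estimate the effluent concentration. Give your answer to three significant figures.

135 µg/L

Mass balance: 2.800·2.400 + 0.4790·Cₑ = 3.279·21.80
→ Cₑ = (3.279·21.80 − 2.800·2.400) / 0.4790 = 135.2 µg/L.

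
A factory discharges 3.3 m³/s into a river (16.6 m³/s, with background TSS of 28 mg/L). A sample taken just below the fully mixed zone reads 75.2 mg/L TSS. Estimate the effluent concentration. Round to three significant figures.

Mass balance: 16.60·28.00 + 3.300·Cₑ = 19.90·75.20
→ Cₑ = (19.90·75.20 − 16.60·28.00) / 3.300 = 312.6 mg/L.

313 mg/L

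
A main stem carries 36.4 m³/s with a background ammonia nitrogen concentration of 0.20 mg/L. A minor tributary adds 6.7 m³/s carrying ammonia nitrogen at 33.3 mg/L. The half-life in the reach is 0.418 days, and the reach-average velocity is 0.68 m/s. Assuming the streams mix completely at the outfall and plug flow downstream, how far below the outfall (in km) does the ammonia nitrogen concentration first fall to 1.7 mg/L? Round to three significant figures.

Mixed concentration C = ΣQC/ΣQ = (36.40·0.2000 + 6.700·33.30) / 43.10 = 230.4/43.10 = 5.345 mg/L.
Half-life 0.418 d → k = ln 2 / 0.418 = 1.658 d⁻¹.
Set 5.345·exp(−k·t) = 1.7 → t = ln(5.345/1.7)/k = 59690 s = 16.58 h.
Distance = v·t = 0.68·59690 = 40590 m = 40.59 km.

40.6 km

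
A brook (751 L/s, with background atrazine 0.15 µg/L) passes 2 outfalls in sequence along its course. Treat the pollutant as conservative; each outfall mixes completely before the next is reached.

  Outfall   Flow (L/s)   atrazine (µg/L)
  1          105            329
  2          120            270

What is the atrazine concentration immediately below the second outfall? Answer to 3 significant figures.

Outfall 1: combined Q = 856.0 L/s; C = (751.0·0.1500 + 105.0·329.0)/856.0 = 40.49 µg/L.
Outfall 2: combined Q = 976.0 L/s; C = (856.0·40.49 + 120.0·270.0)/976.0 = 68.71 µg/L.

68.7 µg/L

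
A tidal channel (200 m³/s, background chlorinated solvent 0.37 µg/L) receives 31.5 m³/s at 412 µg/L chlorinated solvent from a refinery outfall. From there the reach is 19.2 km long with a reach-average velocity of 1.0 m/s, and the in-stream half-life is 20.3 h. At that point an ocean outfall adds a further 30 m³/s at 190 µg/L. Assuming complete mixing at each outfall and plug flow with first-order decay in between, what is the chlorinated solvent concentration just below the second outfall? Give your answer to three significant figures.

Mass balance: C = (200.0·0.3700 + 31.50·412.0) / 231.5 = 13050/231.5 = 56.38 µg/L; combined flow 231.5 m³/s.
Travel time t = 19.2·1000 / 1.0 = 19200 s = 5.333 h.
Half-life 20.3 h → k = ln 2 / 20.3 = 0.03415 h⁻¹ = 0.8195 d⁻¹.
After decay, C = 56.38 × e^(−kt) = 56.38 × 0.8335 = 46.99 µg/L.
Second outfall: C = (231.5·46.99 + 30.00·190.0)/261.5 = 63.40 µg/L.

63.4 µg/L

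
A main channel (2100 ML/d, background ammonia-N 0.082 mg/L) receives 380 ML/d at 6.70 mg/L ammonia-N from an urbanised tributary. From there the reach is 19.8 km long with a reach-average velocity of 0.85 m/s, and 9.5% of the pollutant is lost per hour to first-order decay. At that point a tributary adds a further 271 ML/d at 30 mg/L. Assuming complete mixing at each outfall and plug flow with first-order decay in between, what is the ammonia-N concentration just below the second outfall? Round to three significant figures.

3.47 mg/L

Flow-weighted average: C = (2100·0.08200 + 380.0·6.700) / 2480 = 2718/2480 = 1.096 mg/L; combined flow 2480 ML/d.
Travel time t = 19.8·1000 / 0.85 = 23290 s = 6.471 h.
9.5%/h lost → k = −ln(1 − 0.095) = 0.09982 h⁻¹.
First-order decay: C = 1.096·exp(−k·t) = 1.096·0.5242 = 0.5745 mg/L.
At the second outfall, C = (2480·0.5745 + 271.0·30.00) / (2480 + 271.0) = 3.473 mg/L.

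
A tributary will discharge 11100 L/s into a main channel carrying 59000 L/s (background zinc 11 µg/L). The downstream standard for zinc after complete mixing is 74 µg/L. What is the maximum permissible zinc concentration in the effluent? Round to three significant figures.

At the limit, (Qr·Cr + Qe·Cₑ)/(Qr + Qe) = 74:
Cₑ = (70100·74 − 59000·11.00) / 11100 = 408.9 µg/L.

409 µg/L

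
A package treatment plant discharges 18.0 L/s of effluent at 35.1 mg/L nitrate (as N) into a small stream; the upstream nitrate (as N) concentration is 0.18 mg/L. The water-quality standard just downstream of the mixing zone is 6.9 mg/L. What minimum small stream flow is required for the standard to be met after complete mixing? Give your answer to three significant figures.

Set C_mix = 6.9: (Q·0.1800 + 18.00·35.10) / (Q + 18.00) = 6.9
→ Q = 18.00·(35.10 − 6.9)/(6.9 − 0.1800) = 75.54 L/s.

75.5 L/s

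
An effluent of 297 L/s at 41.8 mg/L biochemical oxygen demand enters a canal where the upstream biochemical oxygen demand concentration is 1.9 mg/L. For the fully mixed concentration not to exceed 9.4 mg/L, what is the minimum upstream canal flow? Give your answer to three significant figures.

Set C_mix = 9.4: (Q·1.900 + 297.0·41.80) / (Q + 297.0) = 9.4
→ Q = 297.0·(41.80 − 9.4)/(9.4 − 1.900) = 1283 L/s.

1280 L/s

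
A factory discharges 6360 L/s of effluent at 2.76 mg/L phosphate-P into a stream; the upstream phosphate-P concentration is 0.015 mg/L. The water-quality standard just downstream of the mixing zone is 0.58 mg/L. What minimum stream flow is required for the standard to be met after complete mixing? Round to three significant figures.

24500 L/s

Set C_mix = 0.58: (Q·0.01500 + 6360·2.760) / (Q + 6360) = 0.58
→ Q = 6360·(2.760 − 0.58)/(0.58 − 0.01500) = 24540 L/s.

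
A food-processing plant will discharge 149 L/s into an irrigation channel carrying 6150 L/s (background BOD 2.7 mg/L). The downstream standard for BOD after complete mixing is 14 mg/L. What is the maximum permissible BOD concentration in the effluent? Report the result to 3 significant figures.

At the limit, (Qr·Cr + Qe·Cₑ)/(Qr + Qe) = 14:
Cₑ = (6299·14 − 6150·2.700) / 149.0 = 480.4 mg/L.

480 mg/L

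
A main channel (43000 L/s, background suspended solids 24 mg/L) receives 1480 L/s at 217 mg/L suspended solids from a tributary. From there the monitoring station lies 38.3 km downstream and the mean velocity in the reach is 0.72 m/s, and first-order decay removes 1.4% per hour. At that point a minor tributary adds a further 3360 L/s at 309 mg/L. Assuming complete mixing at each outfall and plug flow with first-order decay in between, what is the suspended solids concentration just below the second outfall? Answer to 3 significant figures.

Mixed concentration C = ΣQC/ΣQ = (43000·24.00 + 1480·217.0) / 44480 = 1353000/44480 = 30.42 mg/L; combined flow 44480 L/s.
Travel time t = 38.3·1000 / 0.72 = 53190 s = 14.78 h.
1.4%/h lost → k = −ln(1 − 0.014) = 0.01410 h⁻¹.
Applying C = C₀e^(−kt): 30.42 × 0.8119 = 24.70 mg/L.
At the second outfall, C = (44480·24.70 + 3360·309.0) / (44480 + 3360) = 44.67 mg/L.

44.7 mg/L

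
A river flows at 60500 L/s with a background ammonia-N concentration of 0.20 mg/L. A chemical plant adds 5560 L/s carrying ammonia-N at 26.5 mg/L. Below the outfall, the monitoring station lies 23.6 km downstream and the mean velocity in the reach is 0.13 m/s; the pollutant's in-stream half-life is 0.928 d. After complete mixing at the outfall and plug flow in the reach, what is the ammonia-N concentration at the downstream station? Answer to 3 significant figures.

0.502 mg/L

Conservation of mass: C = (60500·0.2000 + 5560·26.50) / 66060 = 159400/66060 = 2.414 mg/L.
Travel time t = 23.6·1000 / 0.13 = 181500 s = 50.43 h.
Half-life 0.928 d → k = ln 2 / 0.928 = 0.7469 d⁻¹.
Decay over the reach: 2.414·exp(−kt) = 2.414·0.2082 = 0.5024 mg/L.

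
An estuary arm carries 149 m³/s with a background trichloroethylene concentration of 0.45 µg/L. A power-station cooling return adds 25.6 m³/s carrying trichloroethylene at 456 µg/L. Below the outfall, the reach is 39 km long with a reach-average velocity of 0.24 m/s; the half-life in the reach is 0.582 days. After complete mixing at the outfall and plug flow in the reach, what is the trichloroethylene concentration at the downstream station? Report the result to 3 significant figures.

Mixed concentration C = ΣQC/ΣQ = (149.0·0.4500 + 25.60·456.0) / 174.6 = 11740/174.6 = 67.24 µg/L.
Travel time t = 39·1000 / 0.24 = 162500 s = 45.14 h.
Half-life 0.582 d → k = ln 2 / 0.582 = 1.191 d⁻¹.
First-order decay: C = 67.24·exp(−k·t) = 67.24·0.1065 = 7.159 µg/L.

7.16 µg/L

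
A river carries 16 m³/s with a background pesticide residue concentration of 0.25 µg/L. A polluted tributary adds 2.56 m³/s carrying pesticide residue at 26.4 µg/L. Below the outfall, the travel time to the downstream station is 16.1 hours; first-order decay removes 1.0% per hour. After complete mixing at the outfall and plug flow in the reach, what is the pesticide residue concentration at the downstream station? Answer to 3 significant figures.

3.28 µg/L

Mixed concentration C = ΣQC/ΣQ = (16.00·0.2500 + 2.560·26.40) / 18.56 = 71.58/18.56 = 3.857 µg/L.
1.0%/h lost → k = −ln(1 − 0.01) = 0.01005 h⁻¹.
Decay over the reach: 3.857·exp(−kt) = 3.857·0.8506 = 3.281 µg/L.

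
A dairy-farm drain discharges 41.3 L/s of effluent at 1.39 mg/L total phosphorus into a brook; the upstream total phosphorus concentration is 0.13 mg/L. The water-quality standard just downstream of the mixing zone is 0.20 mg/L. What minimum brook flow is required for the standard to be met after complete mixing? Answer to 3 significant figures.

702 L/s

Set C_mix = 0.20: (Q·0.1300 + 41.30·1.390) / (Q + 41.30) = 0.20
→ Q = 41.30·(1.390 − 0.20)/(0.20 − 0.1300) = 702.1 L/s.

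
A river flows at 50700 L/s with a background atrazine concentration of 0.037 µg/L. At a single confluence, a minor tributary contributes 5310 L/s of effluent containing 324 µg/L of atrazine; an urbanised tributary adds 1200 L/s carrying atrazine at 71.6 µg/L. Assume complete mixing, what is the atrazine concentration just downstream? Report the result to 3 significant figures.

Conservation of mass: C = (50700·0.03700 + 5310·324.0 + 1200·71.60) / 57210 = 1808000/57210 = 31.61 µg/L.

31.6 µg/L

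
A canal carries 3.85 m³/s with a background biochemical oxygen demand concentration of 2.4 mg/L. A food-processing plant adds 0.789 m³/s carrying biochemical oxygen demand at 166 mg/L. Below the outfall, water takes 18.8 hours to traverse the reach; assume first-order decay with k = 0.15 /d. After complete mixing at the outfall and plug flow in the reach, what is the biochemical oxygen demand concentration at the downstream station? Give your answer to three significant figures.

26.9 mg/L

Mass balance: C = (3.850·2.400 + 0.7890·166.0) / 4.639 = 140.2/4.639 = 30.23 mg/L.
After decay, C = 30.23 × e^(−kt) = 30.23 × 0.8891 = 26.87 mg/L.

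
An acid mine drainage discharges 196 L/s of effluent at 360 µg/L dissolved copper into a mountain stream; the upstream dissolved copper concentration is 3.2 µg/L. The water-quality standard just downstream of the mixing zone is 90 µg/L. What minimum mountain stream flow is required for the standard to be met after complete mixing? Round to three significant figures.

610 L/s

Set C_mix = 90: (Q·3.200 + 196.0·360.0) / (Q + 196.0) = 90
→ Q = 196.0·(360.0 − 90)/(90 − 3.200) = 609.7 L/s.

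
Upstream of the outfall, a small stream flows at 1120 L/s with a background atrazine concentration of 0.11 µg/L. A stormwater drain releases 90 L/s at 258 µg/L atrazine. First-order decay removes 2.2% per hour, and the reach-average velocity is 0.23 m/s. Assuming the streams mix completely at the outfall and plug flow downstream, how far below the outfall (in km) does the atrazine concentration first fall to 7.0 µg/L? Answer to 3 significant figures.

Mass balance: C = (1120·0.1100 + 90.00·258.0) / 1210 = 23340/1210 = 19.29 µg/L.
2.2%/h lost → k = −ln(1 − 0.022) = 0.02225 h⁻¹.
Set 19.29·exp(−k·t) = 7.0 → t = ln(19.29/7.0)/k = 164100 s = 45.57 h.
Distance = v·t = 0.23·164100 = 37730 m = 37.73 km.

37.7 km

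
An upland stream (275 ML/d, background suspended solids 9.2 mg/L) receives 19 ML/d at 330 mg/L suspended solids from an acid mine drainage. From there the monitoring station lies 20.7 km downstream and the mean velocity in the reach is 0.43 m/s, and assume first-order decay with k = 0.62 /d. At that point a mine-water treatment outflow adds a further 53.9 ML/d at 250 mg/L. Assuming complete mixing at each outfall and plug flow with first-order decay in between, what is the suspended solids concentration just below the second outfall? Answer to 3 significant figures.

56.6 mg/L

Flow-weighted average: C = (275.0·9.200 + 19.00·330.0) / 294.0 = 8800/294.0 = 29.93 mg/L; combined flow 294.0 ML/d.
Travel time t = 20.7·1000 / 0.43 = 48140 s = 13.37 h.
Applying C = C₀e^(−kt): 29.93 × 0.7079 = 21.19 mg/L.
Second outfall: C = (294.0·21.19 + 53.90·250.0)/347.9 = 56.64 mg/L.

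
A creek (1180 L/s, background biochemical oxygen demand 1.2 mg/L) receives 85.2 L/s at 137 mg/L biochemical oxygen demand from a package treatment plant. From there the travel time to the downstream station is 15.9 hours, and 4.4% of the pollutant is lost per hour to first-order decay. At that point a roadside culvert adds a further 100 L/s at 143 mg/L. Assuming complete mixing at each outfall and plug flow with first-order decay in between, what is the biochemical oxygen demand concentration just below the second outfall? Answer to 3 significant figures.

Conservation of mass: C = (1180·1.200 + 85.20·137.0) / 1265 = 13090/1265 = 10.34 mg/L; combined flow 1265 L/s.
4.4%/h lost → k = −ln(1 − 0.044) = 0.04500 h⁻¹.
First-order decay: C = 10.34·exp(−k·t) = 10.34·0.4890 = 5.058 mg/L.
Second outfall: C = (1265·5.058 + 100.0·143.0)/1365 = 15.16 mg/L.

15.2 mg/L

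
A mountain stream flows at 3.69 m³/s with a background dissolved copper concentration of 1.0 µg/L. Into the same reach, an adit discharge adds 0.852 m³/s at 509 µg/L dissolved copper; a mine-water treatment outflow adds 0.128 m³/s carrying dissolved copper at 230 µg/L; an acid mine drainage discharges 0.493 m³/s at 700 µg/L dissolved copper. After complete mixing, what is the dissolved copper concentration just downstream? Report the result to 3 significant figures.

After mixing, C = (3.690·1.000 + 0.8520·509.0 + 0.1280·230.0 + 0.4930·700.0) / 5.163 = 811.9/5.163 = 157.3 µg/L.

157 µg/L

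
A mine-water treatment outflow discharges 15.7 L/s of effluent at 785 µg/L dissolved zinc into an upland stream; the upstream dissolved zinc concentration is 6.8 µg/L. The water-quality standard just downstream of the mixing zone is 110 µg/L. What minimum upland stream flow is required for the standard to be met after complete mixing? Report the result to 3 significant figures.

Set C_mix = 110: (Q·6.800 + 15.70·785.0) / (Q + 15.70) = 110
→ Q = 15.70·(785.0 − 110)/(110 − 6.800) = 102.7 L/s.

103 L/s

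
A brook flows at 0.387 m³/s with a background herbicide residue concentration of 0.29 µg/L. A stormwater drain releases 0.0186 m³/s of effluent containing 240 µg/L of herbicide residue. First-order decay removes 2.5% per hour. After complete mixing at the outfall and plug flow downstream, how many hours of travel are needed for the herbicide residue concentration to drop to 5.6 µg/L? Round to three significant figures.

After mixing, C = (0.3870·0.2900 + 0.01860·240.0) / 0.4056 = 4.576/0.4056 = 11.28 µg/L.
2.5%/h lost → k = −ln(1 − 0.025) = 0.02532 h⁻¹.
11.28·exp(−k·t) = 5.6 → t = ln(11.28/5.6)/k = 99610 s = 27.67 h.

27.7 h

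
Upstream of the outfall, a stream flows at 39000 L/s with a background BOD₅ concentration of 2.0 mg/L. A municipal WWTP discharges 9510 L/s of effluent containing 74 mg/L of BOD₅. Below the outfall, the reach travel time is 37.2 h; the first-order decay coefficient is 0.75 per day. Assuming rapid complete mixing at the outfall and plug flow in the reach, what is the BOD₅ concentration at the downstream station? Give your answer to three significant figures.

Mixed concentration C = ΣQC/ΣQ = (39000·2.000 + 9510·74.00) / 48510 = 781700/48510 = 16.12 mg/L.
Applying C = C₀e^(−kt): 16.12 × 0.3127 = 5.039 mg/L.

5.04 mg/L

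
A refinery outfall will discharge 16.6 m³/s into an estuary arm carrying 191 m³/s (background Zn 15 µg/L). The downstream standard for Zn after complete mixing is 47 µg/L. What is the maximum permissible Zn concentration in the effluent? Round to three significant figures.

At the limit, (Qr·Cr + Qe·Cₑ)/(Qr + Qe) = 47:
Cₑ = (207.6·47 − 191.0·15.00) / 16.60 = 415.2 µg/L.

415 µg/L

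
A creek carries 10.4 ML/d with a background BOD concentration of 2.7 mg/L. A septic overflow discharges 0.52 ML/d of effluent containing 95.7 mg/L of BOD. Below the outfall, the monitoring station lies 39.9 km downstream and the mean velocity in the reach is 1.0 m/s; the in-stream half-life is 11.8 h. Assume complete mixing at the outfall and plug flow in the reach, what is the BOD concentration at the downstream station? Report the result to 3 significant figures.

3.72 mg/L

Mass balance: C = (10.40·2.700 + 0.5200·95.70) / 10.92 = 77.84/10.92 = 7.129 mg/L.
Travel time t = 39.9·1000 / 1.0 = 39900 s = 11.08 h.
Half-life 11.8 h → k = ln 2 / 11.8 = 0.05874 h⁻¹ = 1.410 d⁻¹.
Decay over the reach: 7.129·exp(−kt) = 7.129·0.5215 = 3.718 mg/L.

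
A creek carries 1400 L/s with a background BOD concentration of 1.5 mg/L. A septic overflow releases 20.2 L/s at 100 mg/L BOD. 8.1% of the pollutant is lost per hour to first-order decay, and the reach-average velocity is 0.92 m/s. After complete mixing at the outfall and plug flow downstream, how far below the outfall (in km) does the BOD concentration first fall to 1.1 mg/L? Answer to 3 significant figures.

Flow-weighted average: C = (1400·1.500 + 20.20·100.0) / 1420 = 4120/1420 = 2.901 mg/L.
8.1%/h lost → k = −ln(1 − 0.081) = 0.08447 h⁻¹.
Set 2.901·exp(−k·t) = 1.1 → t = ln(2.901/1.1)/k = 41330 s = 11.48 h.
Distance = v·t = 0.92·41330 = 38020 m = 38.02 km.

38.0 km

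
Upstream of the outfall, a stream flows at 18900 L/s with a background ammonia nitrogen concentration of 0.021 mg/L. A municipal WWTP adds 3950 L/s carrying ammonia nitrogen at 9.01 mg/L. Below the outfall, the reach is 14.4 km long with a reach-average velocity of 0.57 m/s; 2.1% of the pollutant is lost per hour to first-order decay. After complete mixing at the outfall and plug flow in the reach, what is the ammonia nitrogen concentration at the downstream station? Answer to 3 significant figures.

1.36 mg/L

Mass balance: C = (18900·0.02100 + 3950·9.010) / 22850 = 35990/22850 = 1.575 mg/L.
Travel time t = 14.4·1000 / 0.57 = 25260 s = 7.018 h.
2.1%/h lost → k = −ln(1 − 0.021) = 0.02122 h⁻¹.
After decay, C = 1.575 × e^(−kt) = 1.575 × 0.8616 = 1.357 mg/L.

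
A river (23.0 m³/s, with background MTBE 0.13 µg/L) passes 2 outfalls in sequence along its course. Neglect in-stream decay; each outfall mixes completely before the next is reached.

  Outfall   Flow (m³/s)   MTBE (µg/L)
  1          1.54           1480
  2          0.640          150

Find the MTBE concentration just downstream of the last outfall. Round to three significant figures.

94.4 µg/L

After outfall 1: Q = 23.00 + 1.540 = 24.54 m³/s; C = (23.00·0.1300 + 1.540·1480)/24.54 = 93.00 µg/L.
After outfall 2: Q = 24.54 + 0.6400 = 25.18 m³/s; C = (24.54·93.00 + 0.6400·150.0)/25.18 = 94.45 µg/L.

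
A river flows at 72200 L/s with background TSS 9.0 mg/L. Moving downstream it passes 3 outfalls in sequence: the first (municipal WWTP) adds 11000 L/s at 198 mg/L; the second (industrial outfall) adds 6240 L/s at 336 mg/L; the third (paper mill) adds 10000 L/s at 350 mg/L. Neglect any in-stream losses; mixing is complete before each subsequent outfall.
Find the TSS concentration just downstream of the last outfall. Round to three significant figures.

84.7 mg/L

Outfall 1: combined Q = 83200 L/s; C = (72200·9.000 + 11000·198.0)/83200 = 33.99 mg/L.
Outfall 2: combined Q = 89440 L/s; C = (83200·33.99 + 6240·336.0)/89440 = 55.06 mg/L.
Outfall 3: combined Q = 99440 L/s; C = (89440·55.06 + 10000·350.0)/99440 = 84.72 mg/L.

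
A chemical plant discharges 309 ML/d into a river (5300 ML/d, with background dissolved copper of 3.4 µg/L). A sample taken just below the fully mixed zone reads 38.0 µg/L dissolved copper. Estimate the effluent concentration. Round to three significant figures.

631 µg/L

Mass balance: 5300·3.400 + 309.0·Cₑ = 5609·38.00
→ Cₑ = (5609·38.00 − 5300·3.400) / 309.0 = 631.5 µg/L.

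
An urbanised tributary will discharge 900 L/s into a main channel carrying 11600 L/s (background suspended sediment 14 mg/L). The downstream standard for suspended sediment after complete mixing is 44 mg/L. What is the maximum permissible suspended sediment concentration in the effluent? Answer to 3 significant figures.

At the limit, (Qr·Cr + Qe·Cₑ)/(Qr + Qe) = 44:
Cₑ = (12500·44 − 11600·14.00) / 900.0 = 430.7 mg/L.

431 mg/L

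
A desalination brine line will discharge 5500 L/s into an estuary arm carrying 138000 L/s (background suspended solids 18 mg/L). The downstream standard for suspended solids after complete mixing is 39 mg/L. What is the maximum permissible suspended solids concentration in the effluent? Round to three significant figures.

At the limit, (Qr·Cr + Qe·Cₑ)/(Qr + Qe) = 39:
Cₑ = (143500·39 − 138000·18.00) / 5500 = 565.9 mg/L.

566 mg/L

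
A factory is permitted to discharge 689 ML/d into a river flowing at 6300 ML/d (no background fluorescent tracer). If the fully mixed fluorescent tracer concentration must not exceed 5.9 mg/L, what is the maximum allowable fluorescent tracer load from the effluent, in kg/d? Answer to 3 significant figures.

41200 kg/d

Mass balance at the limit: 6300·0 + 689.0·Cₑ = 6989·5.9 → Cₑ = 59.85 mg/L.
689.0 ML/d = 7.975 m³/s. Load = 7.975 m³/s × 59.85 g/m³ × 86 400 s/d = 41240 kg/d.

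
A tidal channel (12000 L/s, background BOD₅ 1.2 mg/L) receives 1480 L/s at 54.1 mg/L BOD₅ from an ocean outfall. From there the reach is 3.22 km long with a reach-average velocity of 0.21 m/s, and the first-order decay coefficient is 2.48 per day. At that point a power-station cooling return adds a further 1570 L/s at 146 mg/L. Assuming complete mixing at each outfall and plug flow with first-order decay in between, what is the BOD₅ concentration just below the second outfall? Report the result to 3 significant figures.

19.3 mg/L

Conservation of mass: C = (12000·1.200 + 1480·54.10) / 13480 = 94470/13480 = 7.008 mg/L; combined flow 13480 L/s.
Travel time t = 3.22·1000 / 0.21 = 15330 s = 4.259 h.
Applying C = C₀e^(−kt): 7.008 × 0.6440 = 4.513 mg/L.
At the second outfall, C = (13480·4.513 + 1570·146.0) / (13480 + 1570) = 19.27 mg/L.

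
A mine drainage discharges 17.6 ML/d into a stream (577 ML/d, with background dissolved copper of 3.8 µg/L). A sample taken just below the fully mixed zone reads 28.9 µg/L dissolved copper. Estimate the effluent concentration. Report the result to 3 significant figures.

Mass balance: 577.0·3.800 + 17.60·Cₑ = 594.6·28.90
→ Cₑ = (594.6·28.90 − 577.0·3.800) / 17.60 = 851.8 µg/L.

852 µg/L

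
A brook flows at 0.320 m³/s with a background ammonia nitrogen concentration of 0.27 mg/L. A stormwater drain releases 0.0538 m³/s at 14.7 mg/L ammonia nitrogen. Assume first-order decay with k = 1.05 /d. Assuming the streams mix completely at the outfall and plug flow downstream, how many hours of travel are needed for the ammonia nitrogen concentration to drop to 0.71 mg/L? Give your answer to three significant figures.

Mixed concentration C = ΣQC/ΣQ = (0.3200·0.2700 + 0.05380·14.70) / 0.3738 = 0.8773/0.3738 = 2.347 mg/L.
2.347·exp(−k·t) = 0.71 → t = ln(2.347/0.71)/k = 98380 s = 27.33 h.

27.3 h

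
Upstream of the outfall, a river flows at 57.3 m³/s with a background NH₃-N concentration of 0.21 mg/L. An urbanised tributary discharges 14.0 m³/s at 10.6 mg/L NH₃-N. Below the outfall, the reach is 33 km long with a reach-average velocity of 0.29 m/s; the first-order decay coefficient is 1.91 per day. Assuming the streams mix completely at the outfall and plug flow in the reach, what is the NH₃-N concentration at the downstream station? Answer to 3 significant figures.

Flow-weighted average: C = (57.30·0.2100 + 14.00·10.60) / 71.30 = 160.4/71.30 = 2.250 mg/L.
Travel time t = 33·1000 / 0.29 = 113800 s = 31.61 h.
After decay, C = 2.250 × e^(−kt) = 2.250 × 0.08082 = 0.1818 mg/L.

0.182 mg/L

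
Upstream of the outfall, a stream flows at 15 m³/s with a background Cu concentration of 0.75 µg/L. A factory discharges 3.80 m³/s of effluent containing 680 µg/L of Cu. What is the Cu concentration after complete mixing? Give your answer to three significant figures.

Mass balance: C = (15.00·0.7500 + 3.800·680.0) / 18.80 = 2595/18.80 = 138.0 µg/L.

138 µg/L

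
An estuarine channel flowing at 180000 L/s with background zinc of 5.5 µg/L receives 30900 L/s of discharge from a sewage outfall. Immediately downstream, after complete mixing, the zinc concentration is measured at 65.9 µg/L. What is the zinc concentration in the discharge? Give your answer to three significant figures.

418 µg/L

Mass balance: 180000·5.500 + 30900·Cₑ = 210900·65.90
→ Cₑ = (210900·65.90 − 180000·5.500) / 30900 = 417.7 µg/L.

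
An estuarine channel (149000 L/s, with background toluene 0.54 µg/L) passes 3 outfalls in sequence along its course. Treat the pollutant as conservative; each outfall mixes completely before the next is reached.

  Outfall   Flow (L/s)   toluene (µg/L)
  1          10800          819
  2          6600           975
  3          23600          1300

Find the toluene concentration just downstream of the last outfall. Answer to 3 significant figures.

242 µg/L

Below outfall 1: Q → 159800 L/s, C = (149000·0.5400 + 10800·819.0)/159800 = 55.86 µg/L.
Below outfall 2: Q → 166400 L/s, C = (159800·55.86 + 6600·975.0)/166400 = 92.31 µg/L.
Below outfall 3: Q → 190000 L/s, C = (166400·92.31 + 23600·1300)/190000 = 242.3 µg/L.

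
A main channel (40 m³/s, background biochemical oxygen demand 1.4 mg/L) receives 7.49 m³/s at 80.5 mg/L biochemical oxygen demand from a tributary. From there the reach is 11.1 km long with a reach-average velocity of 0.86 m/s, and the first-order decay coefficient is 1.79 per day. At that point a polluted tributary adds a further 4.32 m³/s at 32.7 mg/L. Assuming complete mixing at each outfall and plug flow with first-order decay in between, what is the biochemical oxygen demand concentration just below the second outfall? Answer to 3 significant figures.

12.5 mg/L

Mass balance: C = (40.00·1.400 + 7.490·80.50) / 47.49 = 658.9/47.49 = 13.88 mg/L; combined flow 47.49 m³/s.
Travel time t = 11.1·1000 / 0.86 = 12910 s = 3.585 h.
After decay, C = 13.88 × e^(−kt) = 13.88 × 0.7654 = 10.62 mg/L.
At the second outfall, C = (47.49·10.62 + 4.320·32.70) / (47.49 + 4.320) = 12.46 mg/L.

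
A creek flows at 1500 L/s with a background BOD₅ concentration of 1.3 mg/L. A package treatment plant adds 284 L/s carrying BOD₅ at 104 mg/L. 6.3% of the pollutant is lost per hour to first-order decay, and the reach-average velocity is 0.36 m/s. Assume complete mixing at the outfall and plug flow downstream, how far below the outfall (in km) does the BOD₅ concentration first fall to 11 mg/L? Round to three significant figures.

Conservation of mass: C = (1500·1.300 + 284.0·104.0) / 1784 = 31490/1784 = 17.65 mg/L.
6.3%/h lost → k = −ln(1 − 0.063) = 0.06507 h⁻¹.
Set 17.65·exp(−k·t) = 11 → t = ln(17.65/11)/k = 26160 s = 7.266 h.
Distance = v·t = 0.36·26160 = 9416 m = 9.416 km.

9.42 km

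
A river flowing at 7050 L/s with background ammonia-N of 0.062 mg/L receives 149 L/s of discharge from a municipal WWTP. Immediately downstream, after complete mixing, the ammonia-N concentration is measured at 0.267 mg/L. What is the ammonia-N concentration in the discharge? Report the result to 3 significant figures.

9.97 mg/L

Mass balance: 7050·0.06200 + 149.0·Cₑ = 7199·0.2670
→ Cₑ = (7199·0.2670 − 7050·0.06200) / 149.0 = 9.967 mg/L.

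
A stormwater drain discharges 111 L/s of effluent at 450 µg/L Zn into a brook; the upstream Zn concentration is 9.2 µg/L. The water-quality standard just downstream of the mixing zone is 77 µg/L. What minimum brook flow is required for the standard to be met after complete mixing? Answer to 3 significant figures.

Set C_mix = 77: (Q·9.200 + 111.0·450.0) / (Q + 111.0) = 77
→ Q = 111.0·(450.0 − 77)/(77 − 9.200) = 610.7 L/s.

611 L/s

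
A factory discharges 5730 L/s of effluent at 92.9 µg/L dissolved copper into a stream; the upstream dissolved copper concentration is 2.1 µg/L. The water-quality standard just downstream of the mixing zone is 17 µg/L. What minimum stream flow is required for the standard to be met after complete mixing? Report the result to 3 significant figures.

29200 L/s

Set C_mix = 17: (Q·2.100 + 5730·92.90) / (Q + 5730) = 17
→ Q = 5730·(92.90 − 17)/(17 − 2.100) = 29190 L/s.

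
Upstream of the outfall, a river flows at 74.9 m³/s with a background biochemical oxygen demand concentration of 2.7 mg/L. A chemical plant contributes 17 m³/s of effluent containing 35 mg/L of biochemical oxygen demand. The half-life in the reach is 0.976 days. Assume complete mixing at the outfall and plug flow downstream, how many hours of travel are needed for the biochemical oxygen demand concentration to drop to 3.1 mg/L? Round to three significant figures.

34.8 h

Mixed concentration C = ΣQC/ΣQ = (74.90·2.700 + 17.00·35.00) / 91.90 = 797.2/91.90 = 8.675 mg/L.
Half-life 0.976 d → k = ln 2 / 0.976 = 0.7102 d⁻¹.
8.675·exp(−k·t) = 3.1 → t = ln(8.675/3.1)/k = 125200 s = 34.78 h.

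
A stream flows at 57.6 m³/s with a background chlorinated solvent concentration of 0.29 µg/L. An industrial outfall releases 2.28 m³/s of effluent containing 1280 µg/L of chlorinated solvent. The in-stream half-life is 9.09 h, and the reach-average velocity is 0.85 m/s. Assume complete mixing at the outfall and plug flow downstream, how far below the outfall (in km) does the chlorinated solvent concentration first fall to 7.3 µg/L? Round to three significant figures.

Flow-weighted average: C = (57.60·0.2900 + 2.280·1280) / 59.88 = 2935/59.88 = 49.02 µg/L.
Half-life 9.09 h → k = ln 2 / 9.09 = 0.07625 h⁻¹ = 1.830 d⁻¹.
Set 49.02·exp(−k·t) = 7.3 → t = ln(49.02/7.3)/k = 89900 s = 24.97 h.
Distance = v·t = 0.85·89900 = 76420 m = 76.42 km.

76.4 km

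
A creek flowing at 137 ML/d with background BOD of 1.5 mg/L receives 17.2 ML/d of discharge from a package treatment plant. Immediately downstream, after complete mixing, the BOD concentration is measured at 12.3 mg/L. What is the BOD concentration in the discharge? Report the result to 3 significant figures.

Mass balance: 137.0·1.500 + 17.20·Cₑ = 154.2·12.30
→ Cₑ = (154.2·12.30 − 137.0·1.500) / 17.20 = 98.32 mg/L.

98.3 mg/L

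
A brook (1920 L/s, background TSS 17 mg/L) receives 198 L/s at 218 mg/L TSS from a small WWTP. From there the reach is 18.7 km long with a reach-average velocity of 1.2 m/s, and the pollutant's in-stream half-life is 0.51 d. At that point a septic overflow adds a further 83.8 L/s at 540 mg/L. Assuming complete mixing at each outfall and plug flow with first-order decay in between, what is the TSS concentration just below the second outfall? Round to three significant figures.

Flow-weighted average: C = (1920·17.00 + 198.0·218.0) / 2118 = 75800/2118 = 35.79 mg/L; combined flow 2118 L/s.
Travel time t = 18.7·1000 / 1.2 = 15580 s = 4.329 h.
Half-life 0.51 d → k = ln 2 / 0.51 = 1.359 d⁻¹.
First-order decay: C = 35.79·exp(−k·t) = 35.79·0.7826 = 28.01 mg/L.
Second outfall: C = (2118·28.01 + 83.80·540.0)/2202 = 47.50 mg/L.

47.5 mg/L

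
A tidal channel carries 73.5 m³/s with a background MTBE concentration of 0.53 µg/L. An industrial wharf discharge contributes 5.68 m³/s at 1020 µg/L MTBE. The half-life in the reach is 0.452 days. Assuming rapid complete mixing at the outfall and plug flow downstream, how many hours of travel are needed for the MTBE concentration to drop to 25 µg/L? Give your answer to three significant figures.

16.9 h

Flow-weighted average: C = (73.50·0.5300 + 5.680·1020) / 79.18 = 5833/79.18 = 73.66 µg/L.
Half-life 0.452 d → k = ln 2 / 0.452 = 1.534 d⁻¹.
73.66·exp(−k·t) = 25 → t = ln(73.66/25)/k = 60880 s = 16.91 h.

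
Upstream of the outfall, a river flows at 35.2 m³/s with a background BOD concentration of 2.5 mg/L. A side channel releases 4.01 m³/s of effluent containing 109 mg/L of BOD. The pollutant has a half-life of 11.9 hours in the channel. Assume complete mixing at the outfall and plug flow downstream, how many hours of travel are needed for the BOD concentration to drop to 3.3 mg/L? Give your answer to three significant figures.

24.0 h

Mixed concentration C = ΣQC/ΣQ = (35.20·2.500 + 4.010·109.0) / 39.21 = 525.1/39.21 = 13.39 mg/L.
Half-life 11.9 h → k = ln 2 / 11.9 = 0.05825 h⁻¹ = 1.398 d⁻¹.
13.39·exp(−k·t) = 3.3 → t = ln(13.39/3.3)/k = 86570 s = 24.05 h.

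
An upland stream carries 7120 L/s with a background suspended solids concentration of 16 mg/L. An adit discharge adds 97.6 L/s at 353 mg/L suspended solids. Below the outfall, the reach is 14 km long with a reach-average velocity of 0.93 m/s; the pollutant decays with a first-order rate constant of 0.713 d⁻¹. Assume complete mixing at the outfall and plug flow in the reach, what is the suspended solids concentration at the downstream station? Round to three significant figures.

18.2 mg/L

Mass balance: C = (7120·16.00 + 97.60·353.0) / 7218 = 148400/7218 = 20.56 mg/L.
Travel time t = 14·1000 / 0.93 = 15050 s = 4.182 h.
Applying C = C₀e^(−kt): 20.56 × 0.8832 = 18.16 mg/L.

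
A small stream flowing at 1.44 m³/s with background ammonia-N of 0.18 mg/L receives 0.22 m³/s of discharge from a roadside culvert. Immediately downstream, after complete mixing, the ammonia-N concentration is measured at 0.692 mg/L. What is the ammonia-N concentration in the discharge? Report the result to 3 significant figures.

Mass balance: 1.440·0.1800 + 0.2200·Cₑ = 1.660·0.6920
→ Cₑ = (1.660·0.6920 − 1.440·0.1800) / 0.2200 = 4.043 mg/L.

4.04 mg/L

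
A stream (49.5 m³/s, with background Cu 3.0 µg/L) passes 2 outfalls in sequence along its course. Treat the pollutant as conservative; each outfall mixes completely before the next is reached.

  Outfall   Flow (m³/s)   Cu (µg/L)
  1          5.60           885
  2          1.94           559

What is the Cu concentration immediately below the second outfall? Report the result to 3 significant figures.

Outfall 1: combined Q = 55.10 m³/s; C = (49.50·3.000 + 5.600·885.0)/55.10 = 92.64 µg/L.
Outfall 2: combined Q = 57.04 m³/s; C = (55.10·92.64 + 1.940·559.0)/57.04 = 108.5 µg/L.

109 µg/L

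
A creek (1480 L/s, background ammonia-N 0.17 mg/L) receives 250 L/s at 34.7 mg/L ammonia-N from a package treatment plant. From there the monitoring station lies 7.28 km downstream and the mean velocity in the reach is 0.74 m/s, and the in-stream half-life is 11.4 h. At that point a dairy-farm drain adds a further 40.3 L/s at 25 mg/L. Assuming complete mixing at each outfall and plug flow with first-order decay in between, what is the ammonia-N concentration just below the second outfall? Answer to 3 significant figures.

Mixed concentration C = ΣQC/ΣQ = (1480·0.1700 + 250.0·34.70) / 1730 = 8927/1730 = 5.160 mg/L; combined flow 1730 L/s.
Travel time t = 7.28·1000 / 0.74 = 9838 s = 2.733 h.
Half-life 11.4 h → k = ln 2 / 11.4 = 0.06080 h⁻¹ = 1.459 d⁻¹.
Applying C = C₀e^(−kt): 5.160 × 0.8469 = 4.370 mg/L.
Second outfall: C = (1730·4.370 + 40.30·25.00)/1770 = 4.840 mg/L.

4.84 mg/L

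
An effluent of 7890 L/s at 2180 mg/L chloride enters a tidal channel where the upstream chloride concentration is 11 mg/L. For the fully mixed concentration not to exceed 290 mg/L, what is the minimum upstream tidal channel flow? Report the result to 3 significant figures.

Set C_mix = 290: (Q·11.00 + 7890·2180) / (Q + 7890) = 290
→ Q = 7890·(2180 − 290)/(290 − 11.00) = 53450 L/s.

53400 L/s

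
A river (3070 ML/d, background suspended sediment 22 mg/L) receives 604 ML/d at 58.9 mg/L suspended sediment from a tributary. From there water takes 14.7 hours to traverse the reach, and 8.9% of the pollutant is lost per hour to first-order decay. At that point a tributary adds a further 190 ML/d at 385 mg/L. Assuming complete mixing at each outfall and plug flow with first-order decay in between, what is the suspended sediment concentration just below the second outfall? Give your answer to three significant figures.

Mass balance: C = (3070·22.00 + 604.0·58.90) / 3674 = 103100/3674 = 28.07 mg/L; combined flow 3674 ML/d.
8.9%/h lost → k = −ln(1 − 0.089) = 0.09321 h⁻¹.
Decay over the reach: 28.07·exp(−kt) = 28.07·0.2541 = 7.130 mg/L.
At the second outfall, C = (3674·7.130 + 190.0·385.0) / (3674 + 190.0) = 25.71 mg/L.

25.7 mg/L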